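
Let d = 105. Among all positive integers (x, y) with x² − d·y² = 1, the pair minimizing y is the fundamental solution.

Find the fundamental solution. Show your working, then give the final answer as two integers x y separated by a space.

√105 → a₀=10, period (4,20); ℓ=2 even so k=1
k=0  a_k=10  p_k/q_k = 10/1
k=1  a_k=4  p_k/q_k = 41/4
(x₁, y₁) = (41, 4);  41² − 105·4² = 1 ✓

41 4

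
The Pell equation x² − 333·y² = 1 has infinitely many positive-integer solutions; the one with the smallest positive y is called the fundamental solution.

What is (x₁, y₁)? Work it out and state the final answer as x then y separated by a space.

73 4

d=333: √d = [18; 4,36] (ℓ=2, even), read p_1/q_1
k=0  a_k=18  p_k/q_k = 18/1
k=1  a_k=4  p_k/q_k = 73/4
fundamental: x₁=73, y₁=4  (since 5329 − 333·16 = 1)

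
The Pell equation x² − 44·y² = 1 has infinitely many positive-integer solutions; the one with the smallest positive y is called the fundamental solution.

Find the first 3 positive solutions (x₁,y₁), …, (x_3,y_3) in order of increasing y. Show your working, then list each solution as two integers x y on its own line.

199 30
79201 11940
31521799 4752090

[6; 1,1,1,2,1,1,1,12] for √44; ℓ=8 ⇒ convergent index 7
step 0: (6, 1)  from 6·(1,0) + (0,1)
…
step 2: (13, 2)  from 1·(7,1) + (6,1)
step 3: (20, 3)  from 1·(13,2) + (7,1)
step 4: (53, 8)  from 2·(20,3) + (13,2)
step 5: (73, 11)  from 1·(53,8) + (20,3)
step 6: (126, 19)  from 1·(73,11) + (53,8)
step 7: (199, 30)  from 1·(126,19) + (73,11)
fundamental: x₁=199, y₁=30  (since 39601 − 44·900 = 1)
(199+30√44)^2 = 79201 + 11940√44
(199+30√44)^3 = 31521799 + 4752090√44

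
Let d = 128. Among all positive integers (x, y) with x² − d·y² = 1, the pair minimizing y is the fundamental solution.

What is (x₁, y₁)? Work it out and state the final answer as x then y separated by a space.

577 51

d=128: √d = [11; 3,5,3,22] (ℓ=4, even), read p_3/q_3
k=0  a_k=11  p_k/q_k = 11/1
k=1  a_k=3  p_k/q_k = 34/3
k=2  a_k=5  p_k/q_k = 181/16
k=3  a_k=3  p_k/q_k = 577/51
→ (577, 51).  Check: 577²=332929, 128·51²=332928, difference 1.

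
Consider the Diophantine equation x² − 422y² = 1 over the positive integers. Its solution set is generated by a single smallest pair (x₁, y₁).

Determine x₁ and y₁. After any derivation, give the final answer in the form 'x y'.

7022501 341850

[20; 1,1,5,2,1,…,1,1,40] for √422; ℓ=14 ⇒ convergent index 13
step 0: (20, 1)  from 20·(1,0) + (0,1)
step 1: (21, 1)  from 1·(20,1) + (1,0)
…
step 4: (493, 24)  from 2·(226,11) + (41,2)
step 5: (719, 35)  from 1·(493,24) + (226,11)
step 6: (2650, 129)  from 3·(719,35) + (493,24)
…
step 10: (598859, 29152)  from 2·(217526,10589) + (163807,7974)
…
step 12: (3810680, 185501)  from 1·(3211821,156349) + (598859,29152)
step 13: (7022501, 341850)  from 1·(3810680,185501) + (3211821,156349)
→ (7022501, 341850).  Check: 7022501²=49315520295001, 422·341850²=49315520295000, difference 1.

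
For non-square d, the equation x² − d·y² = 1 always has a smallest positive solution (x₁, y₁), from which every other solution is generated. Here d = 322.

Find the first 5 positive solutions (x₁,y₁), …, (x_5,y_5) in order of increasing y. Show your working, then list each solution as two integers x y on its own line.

323 18
208657 11628
134792099 7511670
87075487297 4852527192
56250630001763 3134725054362

√322 → a₀=17, period (1,16,1,34); ℓ=4 even so k=3
step 0: (17, 1)  from 17·(1,0) + (0,1)
…
step 2: (305, 17)  from 16·(18,1) + (17,1)
step 3: (323, 18)  from 1·(305,17) + (18,1)
→ (323, 18).  Check: 323²=104329, 322·18²=104328, difference 1.
n=2: (323,18)∘(323,18) = (323·323+322·18·18, 323·18+18·323) = (208657,11628)
n=3: (208657,11628)∘(323,18) = (323·208657+322·18·11628, 323·11628+18·208657) = (134792099,7511670)
n=4: (134792099,7511670)∘(323,18) = (323·134792099+322·18·7511670, 323·7511670+18·134792099) = (87075487297,4852527192)
n=5: (87075487297,4852527192)∘(323,18) = (323·87075487297+322·18·4852527192, 323·4852527192+18·87075487297) = (56250630001763,3134725054362)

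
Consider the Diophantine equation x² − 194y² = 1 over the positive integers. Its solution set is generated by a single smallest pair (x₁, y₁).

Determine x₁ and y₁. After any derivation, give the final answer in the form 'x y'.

[13; 1,12,1,26] for √194; ℓ=4 ⇒ convergent index 3
i=0: a=13 ⇒ p=13, q=1
i=1: a=1 ⇒ p=14, q=1
i=2: a=12 ⇒ p=181, q=13
i=3: a=1 ⇒ p=195, q=14
(x₁, y₁) = (195, 14);  195² − 194·14² = 1 ✓

195 14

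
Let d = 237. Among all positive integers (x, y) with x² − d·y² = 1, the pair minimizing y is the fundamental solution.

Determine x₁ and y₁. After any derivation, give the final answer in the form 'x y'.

[15; 2,1,1,7,10,7,1,1,2,30] for √237; ℓ=10 ⇒ convergent index 9
k=0  a_k=15  p_k/q_k = 15/1
…
k=2  a_k=1  p_k/q_k = 46/3
k=3  a_k=1  p_k/q_k = 77/5
k=4  a_k=7  p_k/q_k = 585/38
…
k=6  a_k=7  p_k/q_k = 42074/2733
k=7  a_k=1  p_k/q_k = 48001/3118
k=8  a_k=1  p_k/q_k = 90075/5851
k=9  a_k=2  p_k/q_k = 228151/14820
(x₁, y₁) = (228151, 14820);  228151² − 237·14820² = 1 ✓

228151 14820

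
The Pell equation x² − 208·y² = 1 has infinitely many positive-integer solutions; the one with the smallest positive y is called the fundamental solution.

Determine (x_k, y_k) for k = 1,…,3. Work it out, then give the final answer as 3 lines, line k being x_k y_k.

d=208: √d = [14; 2,2,1,2,2,28] (ℓ=6, even), read p_5/q_5
k=0  a_k=14  p_k/q_k = 14/1
…
k=2  a_k=2  p_k/q_k = 72/5
k=3  a_k=1  p_k/q_k = 101/7
k=4  a_k=2  p_k/q_k = 274/19
k=5  a_k=2  p_k/q_k = 649/45
→ (649, 45).  Check: 649²=421201, 208·45²=421200, difference 1.
(x_2, y_2) = (649·649 + 208·45·45, 649·45 + 45·649) = (842401, 58410)
(x_3, y_3) = (649·842401 + 208·45·58410, 649·58410 + 45·842401) = (1093435849, 75816135)

649 45
842401 58410
1093435849 75816135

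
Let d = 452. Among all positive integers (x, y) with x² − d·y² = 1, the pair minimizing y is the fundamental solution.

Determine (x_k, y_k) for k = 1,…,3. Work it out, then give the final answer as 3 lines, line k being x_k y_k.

1204353 56648
2900932297217 136448377488
6987493029899166849 328664025545553880

√452 → a₀=21, period (3,1,5,3,10,3,5,1,3,42); ℓ=10 even so k=9
a_0=21:  p_0=21·1+0=21,  q_0=21·0+1=1
a_1=3:  p_1=3·21+1=64,  q_1=3·1+0=3
a_2=1:  p_2=1·64+21=85,  q_2=1·3+1=4
a_3=5:  p_3=5·85+64=489,  q_3=5·4+3=23
…
a_5=10:  p_5=10·1552+489=16009,  q_5=10·73+23=753
…
a_8=1:  p_8=1·263904+49579=313483,  q_8=1·12413+2332=14745
a_9=3:  p_9=3·313483+263904=1204353,  q_9=3·14745+12413=56648
(x₁, y₁) = (1204353, 56648);  1204353² − 452·56648² = 1 ✓
(1204353+56648√452)^2 = 2900932297217 + 136448377488√452
(1204353+56648√452)^3 = 6987493029899166849 + 328664025545553880√452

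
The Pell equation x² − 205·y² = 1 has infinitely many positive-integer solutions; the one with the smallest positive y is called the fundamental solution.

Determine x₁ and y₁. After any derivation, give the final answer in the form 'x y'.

39689 2772

√205 = [14; 3,6,1,4,1,6,3,28, …], period ℓ=8 (even) → k=7
step 0: (14, 1)  from 14·(1,0) + (0,1)
…
step 6: (12614, 881)  from 6·(1847,129) + (1532,107)
step 7: (39689, 2772)  from 3·(12614,881) + (1847,129)
→ (39689, 2772).  Check: 39689²=1575216721, 205·2772²=1575216720, difference 1.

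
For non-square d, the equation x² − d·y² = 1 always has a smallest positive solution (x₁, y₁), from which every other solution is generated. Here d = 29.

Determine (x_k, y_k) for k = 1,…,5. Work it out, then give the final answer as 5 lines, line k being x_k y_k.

√29 → a₀=5, period (2,1,1,2,10); ℓ=5 odd so k=9
i=0: a=5 ⇒ p=5, q=1
…
i=3: a=1 ⇒ p=27, q=5
i=4: a=2 ⇒ p=70, q=13
i=5: a=10 ⇒ p=727, q=135
…
i=7: a=1 ⇒ p=2251, q=418
i=8: a=1 ⇒ p=3775, q=701
i=9: a=2 ⇒ p=9801, q=1820
fundamental: x₁=9801, y₁=1820  (since 96059601 − 29·3312400 = 1)
(9801+1820√29)^2 = 192119201 + 35675640√29
(9801+1820√29)^3 = 3765920568201 + 699313893460√29
(9801+1820√29)^4 = 73819574785756801 + 13707950903927280√29
(9801+1820√29)^5 = 1447011301184484245001 + 268703252919468649100√29

9801 1820
192119201 35675640
3765920568201 699313893460
73819574785756801 13707950903927280
1447011301184484245001 268703252919468649100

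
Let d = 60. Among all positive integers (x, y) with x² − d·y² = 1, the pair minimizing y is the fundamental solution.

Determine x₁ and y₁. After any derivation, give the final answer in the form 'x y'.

31 4

√60 = [7; 1,2,1,14, …], period ℓ=4 (even) → k=3
step 0: (7, 1)  from 7·(1,0) + (0,1)
…
step 2: (23, 3)  from 2·(8,1) + (7,1)
step 3: (31, 4)  from 1·(23,3) + (8,1)
fundamental: x₁=31, y₁=4  (since 961 − 60·16 = 1)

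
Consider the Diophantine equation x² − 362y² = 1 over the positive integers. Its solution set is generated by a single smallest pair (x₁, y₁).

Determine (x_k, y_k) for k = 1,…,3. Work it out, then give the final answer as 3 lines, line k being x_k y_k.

723 38
1045457 54948
1511730099 79454770

[19; 38] for √362; ℓ=1 ⇒ convergent index 1
i=0: a=19 ⇒ p=19, q=1
i=1: a=38 ⇒ p=723, q=38
fundamental: x₁=723, y₁=38  (since 522729 − 362·1444 = 1)
n=2: (723,38)∘(723,38) = (723·723+362·38·38, 723·38+38·723) = (1045457,54948)
n=3: (1045457,54948)∘(723,38) = (723·1045457+362·38·54948, 723·54948+38·1045457) = (1511730099,79454770)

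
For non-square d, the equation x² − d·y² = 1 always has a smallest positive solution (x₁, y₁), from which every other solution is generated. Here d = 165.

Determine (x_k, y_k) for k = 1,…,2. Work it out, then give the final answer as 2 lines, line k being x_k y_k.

1079 84
2328481 181272

[12; 1,5,2,5,1,24] for √165; ℓ=6 ⇒ convergent index 5
step 0: (12, 1)  from 12·(1,0) + (0,1)
step 1: (13, 1)  from 1·(12,1) + (1,0)
step 2: (77, 6)  from 5·(13,1) + (12,1)
…
step 4: (912, 71)  from 5·(167,13) + (77,6)
step 5: (1079, 84)  from 1·(912,71) + (167,13)
(x₁, y₁) = (1079, 84);  1079² − 165·84² = 1 ✓
k=2:  x_2 = 1079·1079+165·84·84 = 2328481,  y_2 = 1079·84+84·1079 = 181272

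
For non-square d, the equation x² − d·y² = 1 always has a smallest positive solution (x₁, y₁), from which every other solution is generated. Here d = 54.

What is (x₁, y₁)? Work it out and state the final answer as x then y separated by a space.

d=54: √d = [7; 2,1,6,1,2,14] (ℓ=6, even), read p_5/q_5
i=0: a=7 ⇒ p=7, q=1
…
i=2: a=1 ⇒ p=22, q=3
i=3: a=6 ⇒ p=147, q=20
i=4: a=1 ⇒ p=169, q=23
i=5: a=2 ⇒ p=485, q=66
→ (485, 66).  Check: 485²=235225, 54·66²=235224, difference 1.

485 66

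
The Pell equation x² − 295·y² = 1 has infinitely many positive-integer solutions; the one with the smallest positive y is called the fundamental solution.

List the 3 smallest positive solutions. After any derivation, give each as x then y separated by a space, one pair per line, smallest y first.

√295 → a₀=17, period (5,1,2,3,2,6,2,3,2,1,5,34); ℓ=12 even so k=11
a_0=17:  p_0=17·1+0=17,  q_0=17·0+1=1
a_1=5:  p_1=5·17+1=86,  q_1=5·1+0=5
a_2=1:  p_2=1·86+17=103,  q_2=1·5+1=6
a_3=2:  p_3=2·103+86=292,  q_3=2·6+5=17
a_4=3:  p_4=3·292+103=979,  q_4=3·17+6=57
a_5=2:  p_5=2·979+292=2250,  q_5=2·57+17=131
a_6=6:  p_6=6·2250+979=14479,  q_6=6·131+57=843
a_7=2:  p_7=2·14479+2250=31208,  q_7=2·843+131=1817
a_8=3:  p_8=3·31208+14479=108103,  q_8=3·1817+843=6294
a_9=2:  p_9=2·108103+31208=247414,  q_9=2·6294+1817=14405
a_10=1:  p_10=1·247414+108103=355517,  q_10=1·14405+6294=20699
a_11=5:  p_11=5·355517+247414=2024999,  q_11=5·20699+14405=117900
→ (2024999, 117900).  Check: 2024999²=4100620950001, 295·117900²=4100620950000, difference 1.
(2024999+117900√295)^2 = 8201241900001 + 477494764200√295
(2024999+117900√295)^3 = 33215013292518224999 + 1933852840020353700√295

2024999 117900
8201241900001 477494764200
33215013292518224999 1933852840020353700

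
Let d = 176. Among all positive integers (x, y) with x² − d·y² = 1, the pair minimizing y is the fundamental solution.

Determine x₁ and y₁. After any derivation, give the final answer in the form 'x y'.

199 15

[13; 3,1,3,26] for √176; ℓ=4 ⇒ convergent index 3
i=0: a=13 ⇒ p=13, q=1
i=1: a=3 ⇒ p=40, q=3
i=2: a=1 ⇒ p=53, q=4
i=3: a=3 ⇒ p=199, q=15
(x₁, y₁) = (199, 15);  199² − 176·15² = 1 ✓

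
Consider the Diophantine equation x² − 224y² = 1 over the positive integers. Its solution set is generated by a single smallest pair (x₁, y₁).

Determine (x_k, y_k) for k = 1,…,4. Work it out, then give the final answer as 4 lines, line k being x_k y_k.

15 1
449 30
13455 899
403201 26940

√224 = [14; 1,28, …], period ℓ=2 (even) → k=1
a_0=14:  p_0=14·1+0=14,  q_0=14·0+1=1
a_1=1:  p_1=1·14+1=15,  q_1=1·1+0=1
fundamental: x₁=15, y₁=1  (since 225 − 224·1 = 1)
n=2: (15,1)∘(15,1) = (15·15+224·1·1, 15·1+1·15) = (449,30)
n=3: (449,30)∘(15,1) = (15·449+224·1·30, 15·30+1·449) = (13455,899)
n=4: (13455,899)∘(15,1) = (15·13455+224·1·899, 15·899+1·13455) = (403201,26940)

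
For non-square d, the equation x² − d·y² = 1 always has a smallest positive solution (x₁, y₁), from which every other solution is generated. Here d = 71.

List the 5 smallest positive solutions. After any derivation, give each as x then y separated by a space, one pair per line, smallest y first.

3480 413
24220799 2874480
168576757560 20006380387
1173294208396801 139244404619040
8166127521864977400 969141036142138013

[8; 2,2,1,7,1,2,2,16] for √71; ℓ=8 ⇒ convergent index 7
a_0=8:  p_0=8·1+0=8,  q_0=8·0+1=1
a_1=2:  p_1=2·8+1=17,  q_1=2·1+0=2
…
a_5=1:  p_5=1·455+59=514,  q_5=1·54+7=61
a_6=2:  p_6=2·514+455=1483,  q_6=2·61+54=176
a_7=2:  p_7=2·1483+514=3480,  q_7=2·176+61=413
(x₁, y₁) = (3480, 413);  3480² − 71·413² = 1 ✓
(x_2, y_2) = (3480·3480 + 71·413·413, 3480·413 + 413·3480) = (24220799, 2874480)
(x_3, y_3) = (3480·24220799 + 71·413·2874480, 3480·2874480 + 413·24220799) = (168576757560, 20006380387)
(x_4, y_4) = (3480·168576757560 + 71·413·20006380387, 3480·20006380387 + 413·168576757560) = (1173294208396801, 139244404619040)
(x_5, y_5) = (3480·1173294208396801 + 71·413·139244404619040, 3480·139244404619040 + 413·1173294208396801) = (8166127521864977400, 969141036142138013)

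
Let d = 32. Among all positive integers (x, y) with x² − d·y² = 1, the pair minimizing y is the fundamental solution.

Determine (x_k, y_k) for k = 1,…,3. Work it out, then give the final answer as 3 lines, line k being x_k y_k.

17 3
577 102
19601 3465

√32 → a₀=5, period (1,1,1,10); ℓ=4 even so k=3
k=0  a_k=5  p_k/q_k = 5/1
k=1  a_k=1  p_k/q_k = 6/1
k=2  a_k=1  p_k/q_k = 11/2
k=3  a_k=1  p_k/q_k = 17/3
→ (17, 3).  Check: 17²=289, 32·3²=288, difference 1.
(17+3√32)^2 = 577 + 102√32
(17+3√32)^3 = 19601 + 3465√32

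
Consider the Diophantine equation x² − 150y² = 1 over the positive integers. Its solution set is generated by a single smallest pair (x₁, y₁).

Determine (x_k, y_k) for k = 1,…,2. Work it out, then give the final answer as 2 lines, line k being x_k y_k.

49 4
4801 392

d=150: √d = [12; 4,24] (ℓ=2, even), read p_1/q_1
step 0: (12, 1)  from 12·(1,0) + (0,1)
step 1: (49, 4)  from 4·(12,1) + (1,0)
→ (49, 4).  Check: 49²=2401, 150·4²=2400, difference 1.
(x_2, y_2) = (49·49 + 150·4·4, 49·4 + 4·49) = (4801, 392)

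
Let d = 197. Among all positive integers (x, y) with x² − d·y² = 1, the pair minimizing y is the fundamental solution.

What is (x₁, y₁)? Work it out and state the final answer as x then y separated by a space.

393 28

d=197: √d = [14; 28] (ℓ=1, odd), read p_1/q_1
step 0: (14, 1)  from 14·(1,0) + (0,1)
step 1: (393, 28)  from 28·(14,1) + (1,0)
→ (393, 28).  Check: 393²=154449, 197·28²=154448, difference 1.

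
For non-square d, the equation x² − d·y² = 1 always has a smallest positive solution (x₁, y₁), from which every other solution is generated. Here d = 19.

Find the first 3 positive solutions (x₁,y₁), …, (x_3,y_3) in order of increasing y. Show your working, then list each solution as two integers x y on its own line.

[4; 2,1,3,1,2,8] for √19; ℓ=6 ⇒ convergent index 5
a_0=4:  p_0=4·1+0=4,  q_0=4·0+1=1
a_1=2:  p_1=2·4+1=9,  q_1=2·1+0=2
a_2=1:  p_2=1·9+4=13,  q_2=1·2+1=3
…
a_4=1:  p_4=1·48+13=61,  q_4=1·11+3=14
a_5=2:  p_5=2·61+48=170,  q_5=2·14+11=39
→ (170, 39).  Check: 170²=28900, 19·39²=28899, difference 1.
n=2: (170,39)∘(170,39) = (170·170+19·39·39, 170·39+39·170) = (57799,13260)
n=3: (57799,13260)∘(170,39) = (170·57799+19·39·13260, 170·13260+39·57799) = (19651490,4508361)

170 39
57799 13260
19651490 4508361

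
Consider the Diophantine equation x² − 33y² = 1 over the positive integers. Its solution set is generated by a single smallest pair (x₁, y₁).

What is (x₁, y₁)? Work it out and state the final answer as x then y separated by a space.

23 4

√33 = [5; 1,2,1,10, …], period ℓ=4 (even) → k=3
step 0: (5, 1)  from 5·(1,0) + (0,1)
…
step 2: (17, 3)  from 2·(6,1) + (5,1)
step 3: (23, 4)  from 1·(17,3) + (6,1)
→ (23, 4).  Check: 23²=529, 33·4²=528, difference 1.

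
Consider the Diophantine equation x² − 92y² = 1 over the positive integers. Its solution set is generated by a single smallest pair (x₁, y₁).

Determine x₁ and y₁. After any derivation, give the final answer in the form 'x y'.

1151 120

√92 → a₀=9, period (1,1,2,4,2,1,1,18); ℓ=8 even so k=7
i=0: a=9 ⇒ p=9, q=1
…
i=2: a=1 ⇒ p=19, q=2
…
i=5: a=2 ⇒ p=470, q=49
i=6: a=1 ⇒ p=681, q=71
i=7: a=1 ⇒ p=1151, q=120
fundamental: x₁=1151, y₁=120  (since 1324801 − 92·14400 = 1)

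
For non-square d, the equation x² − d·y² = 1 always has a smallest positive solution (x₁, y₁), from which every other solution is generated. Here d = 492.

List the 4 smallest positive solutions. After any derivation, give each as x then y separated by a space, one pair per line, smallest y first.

d=492: √d = [22; 5,1,1,10,1,1,5,44] (ℓ=8, even), read p_7/q_7
a_0=22:  p_0=22·1+0=22,  q_0=22·0+1=1
a_1=5:  p_1=5·22+1=111,  q_1=5·1+0=5
…
a_3=1:  p_3=1·133+111=244,  q_3=1·6+5=11
a_4=10:  p_4=10·244+133=2573,  q_4=10·11+6=116
a_5=1:  p_5=1·2573+244=2817,  q_5=1·116+11=127
a_6=1:  p_6=1·2817+2573=5390,  q_6=1·127+116=243
a_7=5:  p_7=5·5390+2817=29767,  q_7=5·243+127=1342
fundamental: x₁=29767, y₁=1342  (since 886074289 − 492·1800964 = 1)
(x_2, y_2) = (29767·29767 + 492·1342·1342, 29767·1342 + 1342·29767) = (1772148577, 79894628)
(x_3, y_3) = (29767·1772148577 + 492·1342·79894628, 29767·79894628 + 1342·1772148577) = (105503093353351, 4756446782010)
(x_4, y_4) = (29767·105503093353351 + 492·1342·4756446782010, 29767·4756446782010 + 1342·105503093353351) = (6281021157926249857, 283170302640288712)

29767 1342
1772148577 79894628
105503093353351 4756446782010
6281021157926249857 283170302640288712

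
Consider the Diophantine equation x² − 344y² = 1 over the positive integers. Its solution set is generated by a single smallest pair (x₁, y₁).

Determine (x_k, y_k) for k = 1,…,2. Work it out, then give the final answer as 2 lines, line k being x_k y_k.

10405 561
216528049 11674410

√344 = [18; 1,1,4,1,3,1,4,1,1,36, …], period ℓ=10 (even) → k=9
k=0  a_k=18  p_k/q_k = 18/1
k=1  a_k=1  p_k/q_k = 19/1
k=2  a_k=1  p_k/q_k = 37/2
k=3  a_k=4  p_k/q_k = 167/9
k=4  a_k=1  p_k/q_k = 204/11
k=5  a_k=3  p_k/q_k = 779/42
k=6  a_k=1  p_k/q_k = 983/53
…
k=8  a_k=1  p_k/q_k = 5694/307
k=9  a_k=1  p_k/q_k = 10405/561
→ (10405, 561).  Check: 10405²=108264025, 344·561²=108264024, difference 1.
n=2: (10405,561)∘(10405,561) = (10405·10405+344·561·561, 10405·561+561·10405) = (216528049,11674410)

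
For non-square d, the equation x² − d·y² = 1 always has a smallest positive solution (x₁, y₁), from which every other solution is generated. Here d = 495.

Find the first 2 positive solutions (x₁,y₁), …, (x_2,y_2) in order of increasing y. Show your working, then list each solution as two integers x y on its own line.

√495 → a₀=22, period (4,44); ℓ=2 even so k=1
i=0: a=22 ⇒ p=22, q=1
i=1: a=4 ⇒ p=89, q=4
(x₁, y₁) = (89, 4);  89² − 495·4² = 1 ✓
n=2: (89,4)∘(89,4) = (89·89+495·4·4, 89·4+4·89) = (15841,712)

89 4
15841 712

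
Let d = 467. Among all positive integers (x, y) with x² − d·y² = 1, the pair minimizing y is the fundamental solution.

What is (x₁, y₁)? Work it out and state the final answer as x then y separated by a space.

d=467: √d = [21; 1,1,1,1,3,…,1,1,42] (ℓ=14, even), read p_13/q_13
k=0  a_k=21  p_k/q_k = 21/1
…
k=2  a_k=1  p_k/q_k = 43/2
k=3  a_k=1  p_k/q_k = 65/3
k=4  a_k=1  p_k/q_k = 108/5
k=5  a_k=3  p_k/q_k = 389/18
k=6  a_k=3  p_k/q_k = 1275/59
…
k=9  a_k=3  p_k/q_k = 275465/12747
k=10  a_k=1  p_k/q_k = 358232/16577
…
k=12  a_k=1  p_k/q_k = 991929/45901
k=13  a_k=1  p_k/q_k = 1625626/75225
→ (1625626, 75225).  Check: 1625626²=2642659891876, 467·75225²=2642659891875, difference 1.

1625626 75225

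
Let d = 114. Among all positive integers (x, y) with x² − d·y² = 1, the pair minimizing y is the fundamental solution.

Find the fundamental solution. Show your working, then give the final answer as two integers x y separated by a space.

1025 96

[10; 1,2,10,2,1,20] for √114; ℓ=6 ⇒ convergent index 5
i=0: a=10 ⇒ p=10, q=1
i=1: a=1 ⇒ p=11, q=1
…
i=4: a=2 ⇒ p=694, q=65
i=5: a=1 ⇒ p=1025, q=96
→ (1025, 96).  Check: 1025²=1050625, 114·96²=1050624, difference 1.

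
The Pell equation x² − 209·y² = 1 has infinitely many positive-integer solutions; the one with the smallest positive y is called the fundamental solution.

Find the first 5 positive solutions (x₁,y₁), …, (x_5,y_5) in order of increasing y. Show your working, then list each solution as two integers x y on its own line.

√209 = [14; 2,5,3,2,3,5,2,28, …], period ℓ=8 (even) → k=7
step 0: (14, 1)  from 14·(1,0) + (0,1)
…
step 4: (1171, 81)  from 2·(506,35) + (159,11)
…
step 6: (21266, 1471)  from 5·(4019,278) + (1171,81)
step 7: (46551, 3220)  from 2·(21266,1471) + (4019,278)
(x₁, y₁) = (46551, 3220);  46551² − 209·3220² = 1 ✓
(x_2, y_2) = (46551·46551 + 209·3220·3220, 46551·3220 + 3220·46551) = (4333991201, 299788440)
(x_3, y_3) = (46551·4333991201 + 209·3220·299788440, 46551·299788440 + 3220·4333991201) = (403503248748951, 27910903337660)
(x_4, y_4) = (46551·403503248748951 + 209·3220·27910903337660, 46551·27910903337660 + 3220·403503248748951) = (37566959460690844801, 2598560922243032880)
(x_5, y_5) = (46551·37566959460690844801 + 209·3220·2598560922243032880, 46551·2598560922243032880 + 3220·37566959460690844801) = (3497559059305735783913751, 241931218954759943856100)

46551 3220
4333991201 299788440
403503248748951 27910903337660
37566959460690844801 2598560922243032880
3497559059305735783913751 241931218954759943856100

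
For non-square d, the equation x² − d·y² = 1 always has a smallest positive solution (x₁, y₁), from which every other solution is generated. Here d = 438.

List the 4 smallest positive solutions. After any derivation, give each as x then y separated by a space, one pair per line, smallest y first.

√438 → a₀=20, period (1,12,1,40); ℓ=4 even so k=3
step 0: (20, 1)  from 20·(1,0) + (0,1)
…
step 2: (272, 13)  from 12·(21,1) + (20,1)
step 3: (293, 14)  from 1·(272,13) + (21,1)
→ (293, 14).  Check: 293²=85849, 438·14²=85848, difference 1.
n=2: (293,14)∘(293,14) = (293·293+438·14·14, 293·14+14·293) = (171697,8204)
n=3: (171697,8204)∘(293,14) = (293·171697+438·14·8204, 293·8204+14·171697) = (100614149,4807530)
n=4: (100614149,4807530)∘(293,14) = (293·100614149+438·14·4807530, 293·4807530+14·100614149) = (58959719617,2817204376)

293 14
171697 8204
100614149 4807530
58959719617 2817204376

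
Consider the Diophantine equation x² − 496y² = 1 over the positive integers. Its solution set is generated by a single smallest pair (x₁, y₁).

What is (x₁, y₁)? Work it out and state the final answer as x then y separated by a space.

√496 → a₀=22, period (3,1,2,4,1,…,1,3,44); ℓ=16 even so k=15
k=0  a_k=22  p_k/q_k = 22/1
…
k=2  a_k=1  p_k/q_k = 89/4
…
k=6  a_k=1  p_k/q_k = 2383/107
…
k=9  a_k=2  p_k/q_k = 35166/1579
k=10  a_k=1  p_k/q_k = 49709/2232
k=11  a_k=1  p_k/q_k = 84875/3811
…
k=14  a_k=1  p_k/q_k = 1252502/56239
k=15  a_k=3  p_k/q_k = 4620799/207480
(x₁, y₁) = (4620799, 207480);  4620799² − 496·207480² = 1 ✓

4620799 207480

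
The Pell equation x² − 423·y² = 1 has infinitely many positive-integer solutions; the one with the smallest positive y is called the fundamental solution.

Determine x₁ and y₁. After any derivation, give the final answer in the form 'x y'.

√423 → a₀=20, period (1,1,3,4,3,1,1,40); ℓ=8 even so k=7
a_0=20:  p_0=20·1+0=20,  q_0=20·0+1=1
…
a_3=3:  p_3=3·41+21=144,  q_3=3·2+1=7
…
a_6=1:  p_6=1·1995+617=2612,  q_6=1·97+30=127
a_7=1:  p_7=1·2612+1995=4607,  q_7=1·127+97=224
(x₁, y₁) = (4607, 224);  4607² − 423·224² = 1 ✓

4607 224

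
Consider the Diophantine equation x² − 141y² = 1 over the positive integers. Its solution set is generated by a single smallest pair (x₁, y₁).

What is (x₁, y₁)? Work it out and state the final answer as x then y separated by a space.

[11; 1,6,1,22] for √141; ℓ=4 ⇒ convergent index 3
step 0: (11, 1)  from 11·(1,0) + (0,1)
…
step 2: (83, 7)  from 6·(12,1) + (11,1)
step 3: (95, 8)  from 1·(83,7) + (12,1)
(x₁, y₁) = (95, 8);  95² − 141·8² = 1 ✓

95 8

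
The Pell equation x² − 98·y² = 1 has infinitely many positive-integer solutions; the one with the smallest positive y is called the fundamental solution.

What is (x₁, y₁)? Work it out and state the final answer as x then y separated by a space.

99 10

d=98: √d = [9; 1,8,1,18] (ℓ=4, even), read p_3/q_3
k=0  a_k=9  p_k/q_k = 9/1
…
k=2  a_k=8  p_k/q_k = 89/9
k=3  a_k=1  p_k/q_k = 99/10
(x₁, y₁) = (99, 10);  99² − 98·10² = 1 ✓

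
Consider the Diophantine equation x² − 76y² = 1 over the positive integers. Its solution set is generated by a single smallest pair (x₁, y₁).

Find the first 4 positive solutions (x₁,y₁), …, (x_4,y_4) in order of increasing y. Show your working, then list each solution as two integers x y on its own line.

d=76: √d = [8; 1,2,1,1,5,4,5,1,1,2,1,16] (ℓ=12, even), read p_11/q_11
step 0: (8, 1)  from 8·(1,0) + (0,1)
step 1: (9, 1)  from 1·(8,1) + (1,0)
step 2: (26, 3)  from 2·(9,1) + (8,1)
…
step 7: (7445, 854)  from 5·(1421,163) + (340,39)
…
step 10: (41488, 4759)  from 2·(16311,1871) + (8866,1017)
step 11: (57799, 6630)  from 1·(41488,4759) + (16311,1871)
(x₁, y₁) = (57799, 6630);  57799² − 76·6630² = 1 ✓
n=2: (57799,6630)∘(57799,6630) = (57799·57799+76·6630·6630, 57799·6630+6630·57799) = (6681448801,766414740)
n=3: (6681448801,766414740)∘(57799,6630) = (57799·6681448801+76·6630·766414740, 57799·766414740+6630·6681448801) = (772362118440199,88596011107890)
n=4: (772362118440199,88596011107890)∘(57799,6630) = (57799·772362118440199+76·6630·88596011107890, 57799·88596011107890+6630·772362118440199) = (89283516160768675201,10241521691283453480)

57799 6630
6681448801 766414740
772362118440199 88596011107890
89283516160768675201 10241521691283453480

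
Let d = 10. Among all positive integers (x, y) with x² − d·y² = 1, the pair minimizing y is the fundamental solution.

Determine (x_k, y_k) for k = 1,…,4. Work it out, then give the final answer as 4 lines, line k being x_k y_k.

√10 → a₀=3, period (6); ℓ=1 odd so k=1
a_0=3:  p_0=3·1+0=3,  q_0=3·0+1=1
a_1=6:  p_1=6·3+1=19,  q_1=6·1+0=6
(x₁, y₁) = (19, 6);  19² − 10·6² = 1 ✓
n=2: (19,6)∘(19,6) = (19·19+10·6·6, 19·6+6·19) = (721,228)
n=3: (721,228)∘(19,6) = (19·721+10·6·228, 19·228+6·721) = (27379,8658)
n=4: (27379,8658)∘(19,6) = (19·27379+10·6·8658, 19·8658+6·27379) = (1039681,328776)

19 6
721 228
27379 8658
1039681 328776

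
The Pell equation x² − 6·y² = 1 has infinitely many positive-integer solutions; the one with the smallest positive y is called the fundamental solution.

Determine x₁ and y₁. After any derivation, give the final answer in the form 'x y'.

5 2

d=6: √d = [2; 2,4] (ℓ=2, even), read p_1/q_1
a_0=2:  p_0=2·1+0=2,  q_0=2·0+1=1
a_1=2:  p_1=2·2+1=5,  q_1=2·1+0=2
fundamental: x₁=5, y₁=2  (since 25 − 6·4 = 1)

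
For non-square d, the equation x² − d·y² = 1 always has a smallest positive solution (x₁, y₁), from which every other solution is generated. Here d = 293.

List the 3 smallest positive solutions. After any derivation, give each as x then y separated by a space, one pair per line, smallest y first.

√293 = [17; 8,1,1,8,34, …], period ℓ=5 (odd) → k=9
i=0: a=17 ⇒ p=17, q=1
…
i=4: a=8 ⇒ p=2482, q=145
…
i=8: a=1 ⇒ p=1444507, q=84389
i=9: a=8 ⇒ p=12320649, q=719780
fundamental: x₁=12320649, y₁=719780  (since 151798391781201 − 293·518083248400 = 1)
(12320649+719780√293)^2 = 303596783562401 + 17736313474440√293
(12320649+719780√293)^3 = 7481018815602612315849 + 437045785745090703340√293

12320649 719780
303596783562401 17736313474440
7481018815602612315849 437045785745090703340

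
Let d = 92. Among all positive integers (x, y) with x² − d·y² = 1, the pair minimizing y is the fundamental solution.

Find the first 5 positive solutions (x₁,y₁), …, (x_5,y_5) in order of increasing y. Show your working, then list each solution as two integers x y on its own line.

[9; 1,1,2,4,2,1,1,18] for √92; ℓ=8 ⇒ convergent index 7
step 0: (9, 1)  from 9·(1,0) + (0,1)
…
step 4: (211, 22)  from 4·(48,5) + (19,2)
…
step 6: (681, 71)  from 1·(470,49) + (211,22)
step 7: (1151, 120)  from 1·(681,71) + (470,49)
(x₁, y₁) = (1151, 120);  1151² − 92·120² = 1 ✓
(x_2, y_2) = (1151·1151 + 92·120·120, 1151·120 + 120·1151) = (2649601, 276240)
(x_3, y_3) = (1151·2649601 + 92·120·276240, 1151·276240 + 120·2649601) = (6099380351, 635904360)
(x_4, y_4) = (1151·6099380351 + 92·120·635904360, 1151·635904360 + 120·6099380351) = (14040770918401, 1463851560480)
(x_5, y_5) = (1151·14040770918401 + 92·120·1463851560480, 1151·1463851560480 + 120·14040770918401) = (32321848554778751, 3369785656320600)

1151 120
2649601 276240
6099380351 635904360
14040770918401 1463851560480
32321848554778751 3369785656320600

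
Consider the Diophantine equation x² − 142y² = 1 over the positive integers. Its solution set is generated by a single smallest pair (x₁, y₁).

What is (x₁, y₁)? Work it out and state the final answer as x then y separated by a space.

√142 → a₀=11, period (1,10,1,22); ℓ=4 even so k=3
a_0=11:  p_0=11·1+0=11,  q_0=11·0+1=1
…
a_2=10:  p_2=10·12+11=131,  q_2=10·1+1=11
a_3=1:  p_3=1·131+12=143,  q_3=1·11+1=12
fundamental: x₁=143, y₁=12  (since 20449 − 142·144 = 1)

143 12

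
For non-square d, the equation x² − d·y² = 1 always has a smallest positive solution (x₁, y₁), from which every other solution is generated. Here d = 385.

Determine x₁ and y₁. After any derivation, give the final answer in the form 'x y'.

95831 4884

√385 = [19; 1,1,1,1,1,…,1,1,38, …], period ℓ=16 (even) → k=15
a_0=19:  p_0=19·1+0=19,  q_0=19·0+1=1
a_1=1:  p_1=1·19+1=20,  q_1=1·1+0=1
…
a_5=1:  p_5=1·98+59=157,  q_5=1·5+3=8
…
a_8=2:  p_8=2·726+569=2021,  q_8=2·37+29=103
a_9=1:  p_9=1·2021+726=2747,  q_9=1·103+37=140
…
a_11=1:  p_11=1·10262+2747=13009,  q_11=1·523+140=663
…
a_14=1:  p_14=1·36280+23271=59551,  q_14=1·1849+1186=3035
a_15=1:  p_15=1·59551+36280=95831,  q_15=1·3035+1849=4884
→ (95831, 4884).  Check: 95831²=9183580561, 385·4884²=9183580560, difference 1.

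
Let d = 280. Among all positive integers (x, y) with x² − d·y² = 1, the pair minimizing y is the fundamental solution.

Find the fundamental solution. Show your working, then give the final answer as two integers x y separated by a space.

[16; 1,2,1,2,1,32] for √280; ℓ=6 ⇒ convergent index 5
k=0  a_k=16  p_k/q_k = 16/1
…
k=2  a_k=2  p_k/q_k = 50/3
…
k=4  a_k=2  p_k/q_k = 184/11
k=5  a_k=1  p_k/q_k = 251/15
→ (251, 15).  Check: 251²=63001, 280·15²=63000, difference 1.

251 15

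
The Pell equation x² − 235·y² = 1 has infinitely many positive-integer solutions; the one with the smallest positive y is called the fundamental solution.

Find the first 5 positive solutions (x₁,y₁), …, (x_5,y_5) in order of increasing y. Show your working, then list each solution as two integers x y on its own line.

46 3
4231 276
389206 25389
35802721 2335512
3293461126 214841715

√235 = [15; 3,30, …], period ℓ=2 (even) → k=1
step 0: (15, 1)  from 15·(1,0) + (0,1)
step 1: (46, 3)  from 3·(15,1) + (1,0)
fundamental: x₁=46, y₁=3  (since 2116 − 235·9 = 1)
(x_2, y_2) = (46·46 + 235·3·3, 46·3 + 3·46) = (4231, 276)
(x_3, y_3) = (46·4231 + 235·3·276, 46·276 + 3·4231) = (389206, 25389)
(x_4, y_4) = (46·389206 + 235·3·25389, 46·25389 + 3·389206) = (35802721, 2335512)
(x_5, y_5) = (46·35802721 + 235·3·2335512, 46·2335512 + 3·35802721) = (3293461126, 214841715)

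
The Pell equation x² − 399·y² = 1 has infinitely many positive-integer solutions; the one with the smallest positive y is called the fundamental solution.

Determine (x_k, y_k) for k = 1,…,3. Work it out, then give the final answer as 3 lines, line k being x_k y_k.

√399 → a₀=19, period (1,38); ℓ=2 even so k=1
i=0: a=19 ⇒ p=19, q=1
i=1: a=1 ⇒ p=20, q=1
→ (20, 1).  Check: 20²=400, 399·1²=399, difference 1.
(x_2, y_2) = (20·20 + 399·1·1, 20·1 + 1·20) = (799, 40)
(x_3, y_3) = (20·799 + 399·1·40, 20·40 + 1·799) = (31940, 1599)

20 1
799 40
31940 1599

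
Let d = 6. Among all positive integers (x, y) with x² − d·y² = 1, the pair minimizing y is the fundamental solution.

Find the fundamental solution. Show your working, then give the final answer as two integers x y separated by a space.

5 2

√6 → a₀=2, period (2,4); ℓ=2 even so k=1
step 0: (2, 1)  from 2·(1,0) + (0,1)
step 1: (5, 2)  from 2·(2,1) + (1,0)
fundamental: x₁=5, y₁=2  (since 25 − 6·4 = 1)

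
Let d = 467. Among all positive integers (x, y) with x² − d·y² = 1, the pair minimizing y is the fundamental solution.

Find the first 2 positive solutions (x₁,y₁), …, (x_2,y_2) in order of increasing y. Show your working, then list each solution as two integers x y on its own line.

[21; 1,1,1,1,3,…,1,1,42] for √467; ℓ=14 ⇒ convergent index 13
step 0: (21, 1)  from 21·(1,0) + (0,1)
…
step 2: (43, 2)  from 1·(22,1) + (21,1)
…
step 5: (389, 18)  from 3·(108,5) + (65,3)
…
step 7: (27164, 1257)  from 21·(1275,59) + (389,18)
…
step 10: (358232, 16577)  from 1·(275465,12747) + (82767,3830)
step 11: (633697, 29324)  from 1·(358232,16577) + (275465,12747)
step 12: (991929, 45901)  from 1·(633697,29324) + (358232,16577)
step 13: (1625626, 75225)  from 1·(991929,45901) + (633697,29324)
(x₁, y₁) = (1625626, 75225);  1625626² − 467·75225² = 1 ✓
k=2:  x_2 = 1625626·1625626+467·75225·75225 = 5285319783751,  y_2 = 1625626·75225+75225·1625626 = 244575431700

1625626 75225
5285319783751 244575431700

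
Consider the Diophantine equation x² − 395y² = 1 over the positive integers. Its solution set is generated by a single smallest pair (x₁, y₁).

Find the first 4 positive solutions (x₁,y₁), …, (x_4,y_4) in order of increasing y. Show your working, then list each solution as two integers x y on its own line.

159 8
50561 2544
16078239 808984
5112829441 257254368

√395 = [19; 1,6,1,38, …], period ℓ=4 (even) → k=3
a_0=19:  p_0=19·1+0=19,  q_0=19·0+1=1
…
a_2=6:  p_2=6·20+19=139,  q_2=6·1+1=7
a_3=1:  p_3=1·139+20=159,  q_3=1·7+1=8
(x₁, y₁) = (159, 8);  159² − 395·8² = 1 ✓
k=2:  x_2 = 159·159+395·8·8 = 50561,  y_2 = 159·8+8·159 = 2544
k=3:  x_3 = 159·50561+395·8·2544 = 16078239,  y_3 = 159·2544+8·50561 = 808984
k=4:  x_4 = 159·16078239+395·8·808984 = 5112829441,  y_4 = 159·808984+8·16078239 = 257254368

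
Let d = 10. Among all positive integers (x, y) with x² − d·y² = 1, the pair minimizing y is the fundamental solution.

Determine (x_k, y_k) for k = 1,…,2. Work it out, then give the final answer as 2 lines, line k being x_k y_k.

√10 = [3; 6, …], period ℓ=1 (odd) → k=1
a_0=3:  p_0=3·1+0=3,  q_0=3·0+1=1
a_1=6:  p_1=6·3+1=19,  q_1=6·1+0=6
fundamental: x₁=19, y₁=6  (since 361 − 10·36 = 1)
k=2:  x_2 = 19·19+10·6·6 = 721,  y_2 = 19·6+6·19 = 228

19 6
721 228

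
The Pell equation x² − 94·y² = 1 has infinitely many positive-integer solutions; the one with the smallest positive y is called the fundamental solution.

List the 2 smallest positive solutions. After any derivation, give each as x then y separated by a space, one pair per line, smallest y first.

[9; 1,2,3,1,1,…,2,1,18] for √94; ℓ=16 ⇒ convergent index 15
step 0: (9, 1)  from 9·(1,0) + (0,1)
step 1: (10, 1)  from 1·(9,1) + (1,0)
…
step 6: (1241, 128)  from 5·(223,23) + (126,13)
step 7: (1464, 151)  from 1·(1241,128) + (223,23)
…
step 12: (184493, 19029)  from 1·(99455,10258) + (85038,8771)
step 13: (652934, 67345)  from 3·(184493,19029) + (99455,10258)
step 14: (1490361, 153719)  from 2·(652934,67345) + (184493,19029)
step 15: (2143295, 221064)  from 1·(1490361,153719) + (652934,67345)
→ (2143295, 221064).  Check: 2143295²=4593713457025, 94·221064²=4593713457024, difference 1.
n=2: (2143295,221064)∘(2143295,221064) = (2143295·2143295+94·221064·221064, 2143295·221064+221064·2143295) = (9187426914049,947610731760)

2143295 221064
9187426914049 947610731760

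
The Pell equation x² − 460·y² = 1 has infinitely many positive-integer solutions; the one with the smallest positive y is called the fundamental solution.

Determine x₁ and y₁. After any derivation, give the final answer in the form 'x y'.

2535751 118230

[21; 2,4,3,1,2,10,2,1,3,4,2,42] for √460; ℓ=12 ⇒ convergent index 11
step 0: (21, 1)  from 21·(1,0) + (0,1)
step 1: (43, 2)  from 2·(21,1) + (1,0)
step 2: (193, 9)  from 4·(43,2) + (21,1)
step 3: (622, 29)  from 3·(193,9) + (43,2)
step 4: (815, 38)  from 1·(622,29) + (193,9)
step 5: (2252, 105)  from 2·(815,38) + (622,29)
step 6: (23335, 1088)  from 10·(2252,105) + (815,38)
step 7: (48922, 2281)  from 2·(23335,1088) + (2252,105)
step 8: (72257, 3369)  from 1·(48922,2281) + (23335,1088)
step 9: (265693, 12388)  from 3·(72257,3369) + (48922,2281)
step 10: (1135029, 52921)  from 4·(265693,12388) + (72257,3369)
step 11: (2535751, 118230)  from 2·(1135029,52921) + (265693,12388)
(x₁, y₁) = (2535751, 118230);  2535751² − 460·118230² = 1 ✓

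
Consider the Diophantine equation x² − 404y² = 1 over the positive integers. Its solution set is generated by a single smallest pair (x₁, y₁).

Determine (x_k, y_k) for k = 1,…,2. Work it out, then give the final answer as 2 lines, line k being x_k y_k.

201 10
80801 4020

[20; 10,40] for √404; ℓ=2 ⇒ convergent index 1
k=0  a_k=20  p_k/q_k = 20/1
k=1  a_k=10  p_k/q_k = 201/10
(x₁, y₁) = (201, 10);  201² − 404·10² = 1 ✓
n=2: (201,10)∘(201,10) = (201·201+404·10·10, 201·10+10·201) = (80801,4020)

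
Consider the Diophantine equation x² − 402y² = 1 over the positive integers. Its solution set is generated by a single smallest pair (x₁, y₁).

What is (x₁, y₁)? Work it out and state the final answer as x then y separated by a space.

401 20

d=402: √d = [20; 20,40] (ℓ=2, even), read p_1/q_1
k=0  a_k=20  p_k/q_k = 20/1
k=1  a_k=20  p_k/q_k = 401/20
(x₁, y₁) = (401, 20);  401² − 402·20² = 1 ✓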